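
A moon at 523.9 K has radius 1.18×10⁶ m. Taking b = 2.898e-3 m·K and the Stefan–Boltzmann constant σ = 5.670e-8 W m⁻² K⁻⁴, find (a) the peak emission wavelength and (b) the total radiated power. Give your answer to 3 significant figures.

(a) λ_max = b/T = 2.898×10⁻³/523.9 = 5.532×10⁻⁶ m = 5.53 μm.
Surface area A = 4πR² = 4π(1.18×10⁶ m)² = 1.74974×10¹³ m².
(b) P = σAT⁴ = 5.670×10⁻⁸×1.74974×10¹³×(523.9)⁴ = 7.47×10¹⁶ W.

λ_max ≈ 5.53 μm; P ≈ 7.47×10¹⁶ W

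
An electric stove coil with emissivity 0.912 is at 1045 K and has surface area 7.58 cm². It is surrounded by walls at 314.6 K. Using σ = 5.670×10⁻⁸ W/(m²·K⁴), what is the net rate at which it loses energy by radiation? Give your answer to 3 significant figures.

Area A = 7.58 cm² = 7.58×10⁻⁴ m².
Net radiated power P_net = εσA(T⁴ − T₀⁴) = 0.912×5.670×10⁻⁸×7.58×10⁻⁴×(1045⁴ − 314.6⁴).
T⁴ − T₀⁴ = 1.19252×10¹² − 9.79569×10⁹ = 1.18272×10¹² K⁴, so P_net = 46.4 W.

Net loss ≈ 46.4 W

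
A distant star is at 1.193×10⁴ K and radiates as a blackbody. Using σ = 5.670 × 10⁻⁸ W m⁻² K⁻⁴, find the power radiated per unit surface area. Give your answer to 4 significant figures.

I ≈ 1.149×10⁹ W/m²

Stefan–Boltzmann: I = σT⁴ = 5.670×10⁻⁸ × (1.193×10⁴)⁴ = 1.149×10⁹ W/m².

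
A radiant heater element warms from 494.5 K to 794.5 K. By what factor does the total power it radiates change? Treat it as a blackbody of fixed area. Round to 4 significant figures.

P₂/P₁ ≈ 6.664

P ∝ T⁴, so P₂/P₁ = (T₂/T₁)⁴ = (794.5/494.5)⁴ = (1.60667)⁴ = 6.664.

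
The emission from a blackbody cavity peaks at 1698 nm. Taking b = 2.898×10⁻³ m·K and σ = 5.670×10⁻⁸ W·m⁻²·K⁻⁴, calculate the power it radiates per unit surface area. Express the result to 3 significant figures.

I ≈ 4.81×10⁵ W/m²

Wien's law: T = b/λ_max = 2.898×10⁻³/1.698×10⁻⁶ = 1706.71 K.
Then I = σT⁴ = 5.670×10⁻⁸×(1706.71)⁴ = 4.81×10⁵ W/m².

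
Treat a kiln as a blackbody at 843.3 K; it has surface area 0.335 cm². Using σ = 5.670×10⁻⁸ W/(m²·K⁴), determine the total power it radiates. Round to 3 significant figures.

Area A = 0.335 cm² = 3.35×10⁻⁵ m².
P = σAT⁴ = 5.670×10⁻⁸ × 3.35×10⁻⁵ × (843.3)⁴ = 0.961 W.

P ≈ 0.961 W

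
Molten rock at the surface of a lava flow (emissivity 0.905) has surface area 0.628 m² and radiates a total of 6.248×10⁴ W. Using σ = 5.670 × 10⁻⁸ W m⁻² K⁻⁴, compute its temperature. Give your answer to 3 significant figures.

Area A = 0.628 m².
P = εσAT⁴ ⇒ T = (P/(εσA))^(1/4) = (6.248×10⁴/(0.905×5.670×10⁻⁸×0.628))^(1/4) = 1.18×10³ K.

T ≈ 1.18×10³ K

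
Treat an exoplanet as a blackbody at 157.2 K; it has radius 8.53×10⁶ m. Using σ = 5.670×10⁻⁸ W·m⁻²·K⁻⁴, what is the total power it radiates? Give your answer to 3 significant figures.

P ≈ 3.17×10¹⁶ W

Surface area A = 4πR² = 4π(8.53×10⁶ m)² = 9.14340×10¹⁴ m².
P = σAT⁴ = 5.670×10⁻⁸ × 9.14340×10¹⁴ × (157.2)⁴ = 3.17×10¹⁶ W.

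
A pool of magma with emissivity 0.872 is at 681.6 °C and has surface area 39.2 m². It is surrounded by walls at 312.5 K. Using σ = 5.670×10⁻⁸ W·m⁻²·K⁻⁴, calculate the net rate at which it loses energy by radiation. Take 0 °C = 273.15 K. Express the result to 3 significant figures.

Net loss ≈ 1.59×10⁶ W

T = 681.6 °C + 273.15 = 954.75 K.
Area A = 39.2 m².
Net radiated power P_net = εσA(T⁴ − T₀⁴) = 0.872×5.670×10⁻⁸×39.2×(954.75⁴ − 312.5⁴).
T⁴ − T₀⁴ = 8.30919×10¹¹ − 9.53674×10⁹ = 8.21382×10¹¹ K⁴, so P_net = 1.59×10⁶ W.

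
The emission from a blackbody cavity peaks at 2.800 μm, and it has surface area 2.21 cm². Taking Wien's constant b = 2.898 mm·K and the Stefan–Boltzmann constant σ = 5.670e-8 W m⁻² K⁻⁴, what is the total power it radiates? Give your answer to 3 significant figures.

P ≈ 14.4 W

Wien's law: T = b/λ_max = 2.898×10⁻³/2.800×10⁻⁶ = 1035.00 K.
Area A = 2.21 cm² = 2.21×10⁻⁴ m².
Then P = σAT⁴ = 5.670×10⁻⁸×2.21×10⁻⁴×(1035.00)⁴ = 14.4 W.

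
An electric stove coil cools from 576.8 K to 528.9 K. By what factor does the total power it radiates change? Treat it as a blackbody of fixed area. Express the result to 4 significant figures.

P₂/P₁ ≈ 0.7070

P ∝ T⁴, so P₂/P₁ = (T₂/T₁)⁴ = (528.9/576.8)⁴ = (0.916956)⁴ = 0.7070.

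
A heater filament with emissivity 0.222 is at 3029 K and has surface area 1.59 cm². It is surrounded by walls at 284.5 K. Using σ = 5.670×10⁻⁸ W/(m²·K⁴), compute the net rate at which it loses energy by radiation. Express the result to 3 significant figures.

Net loss ≈ 168 W

Area A = 1.59 cm² = 1.59×10⁻⁴ m².
Net radiated power P_net = εσA(T⁴ − T₀⁴) = 0.222×5.670×10⁻⁸×1.59×10⁻⁴×(3029⁴ − 284.5⁴).
T⁴ − T₀⁴ = 8.41777×10¹³ − 6.55132×10⁹ = 8.41711×10¹³ K⁴, so P_net = 168 W.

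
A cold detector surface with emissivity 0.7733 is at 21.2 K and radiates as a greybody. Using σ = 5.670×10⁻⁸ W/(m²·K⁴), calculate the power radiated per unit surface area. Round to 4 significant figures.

I ≈ 8.857×10⁻³ W/m²

Stefan–Boltzmann: I = εσT⁴ = 0.7733 × 5.670×10⁻⁸ × (21.2)⁴ = 8.857×10⁻³ W/m².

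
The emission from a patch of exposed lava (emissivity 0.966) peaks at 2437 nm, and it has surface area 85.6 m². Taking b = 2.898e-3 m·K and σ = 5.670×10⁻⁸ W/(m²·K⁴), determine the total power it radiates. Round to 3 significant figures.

Wien's law: T = b/λ_max = 2.898×10⁻³/2.437×10⁻⁶ = 1189.17 K.
Area A = 85.6 m².
Then P = εσAT⁴ = 0.966×5.670×10⁻⁸×85.6×(1189.17)⁴ = 9.38×10⁶ W.

P ≈ 9.38×10⁶ W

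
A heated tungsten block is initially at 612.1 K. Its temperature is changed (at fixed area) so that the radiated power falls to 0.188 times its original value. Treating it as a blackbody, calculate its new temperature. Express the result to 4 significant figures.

T₂ ≈ 403.1 K

P ∝ T⁴, so T₂/T₁ = (P₂/P₁)^(1/4) = (0.188)^(1/4) = 0.658475.
T₂ = 612.1 × 0.658475 = 403.1 K.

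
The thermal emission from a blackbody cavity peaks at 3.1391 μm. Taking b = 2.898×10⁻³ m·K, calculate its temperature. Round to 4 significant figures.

T ≈ 923.2 K

Wien's law gives T = b/λ_max = (2.898×10⁻³ m·K)/(3.1391×10⁻⁶ m) = 923.2 K.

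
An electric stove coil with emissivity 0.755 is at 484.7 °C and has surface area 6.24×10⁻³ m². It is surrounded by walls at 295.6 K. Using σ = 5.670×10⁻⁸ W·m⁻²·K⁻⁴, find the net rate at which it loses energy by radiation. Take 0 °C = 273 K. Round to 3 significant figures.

Net loss ≈ 86.0 W

T = 484.7 °C + 273 = 757.7 K.
Area A = 6.24×10⁻³ m².
Net radiated power P_net = εσA(T⁴ − T₀⁴) = 0.755×5.670×10⁻⁸×6.24×10⁻³×(757.7⁴ − 295.6⁴).
T⁴ − T₀⁴ = 3.29601×10¹¹ − 7.63515×10⁹ = 3.21966×10¹¹ K⁴, so P_net = 86.0 W.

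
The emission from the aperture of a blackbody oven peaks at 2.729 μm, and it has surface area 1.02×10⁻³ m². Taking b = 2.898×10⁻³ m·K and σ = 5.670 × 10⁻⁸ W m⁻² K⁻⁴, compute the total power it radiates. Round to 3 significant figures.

Wien's law: T = b/λ_max = 2.898×10⁻³/2.729×10⁻⁶ = 1061.93 K.
Area A = 1.02×10⁻³ m².
Then P = σAT⁴ = 5.670×10⁻⁸×1.02×10⁻³×(1061.93)⁴ = 73.5 W.

P ≈ 73.5 W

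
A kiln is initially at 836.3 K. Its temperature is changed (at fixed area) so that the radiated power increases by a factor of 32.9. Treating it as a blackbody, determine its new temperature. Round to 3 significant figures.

P ∝ T⁴, so T₂/T₁ = (P₂/P₁)^(1/4) = (32.9)^(1/4) = 2.39496.
T₂ = 836.3 × 2.39496 = 2.00×10³ K.

T₂ ≈ 2.00×10³ K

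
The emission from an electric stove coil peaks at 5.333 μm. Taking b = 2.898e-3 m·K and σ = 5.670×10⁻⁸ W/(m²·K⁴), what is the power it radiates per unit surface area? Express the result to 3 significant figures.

I ≈ 4.94×10³ W/m²

Wien's law: T = b/λ_max = 2.898×10⁻³/5.333×10⁻⁶ = 543.409 K.
Then I = σT⁴ = 5.670×10⁻⁸×(543.409)⁴ = 4.94×10³ W/m².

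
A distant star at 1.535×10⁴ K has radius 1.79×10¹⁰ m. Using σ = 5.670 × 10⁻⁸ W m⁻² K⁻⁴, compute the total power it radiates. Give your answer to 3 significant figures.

P ≈ 1.27×10³¹ W

Surface area A = 4πR² = 4π(1.79×10¹⁰ m)² = 4.02639×10²¹ m².
P = σAT⁴ = 5.670×10⁻⁸ × 4.02639×10²¹ × (1.535×10⁴)⁴ = 1.27×10³¹ W.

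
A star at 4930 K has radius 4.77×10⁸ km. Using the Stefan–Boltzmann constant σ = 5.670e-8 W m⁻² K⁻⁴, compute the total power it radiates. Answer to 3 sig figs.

Surface area A = 4πR² = 4π(4.77×10¹¹ m)² = 2.85921×10²⁴ m².
P = σAT⁴ = 5.670×10⁻⁸ × 2.85921×10²⁴ × (4930)⁴ = 9.58×10³¹ W.

P ≈ 9.58×10³¹ W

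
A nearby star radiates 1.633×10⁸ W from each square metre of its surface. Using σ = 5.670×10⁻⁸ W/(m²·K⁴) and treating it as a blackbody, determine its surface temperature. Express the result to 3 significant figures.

T ≈ 7.33×10³ K

I = σT⁴, so T = (I/σ)^(1/4) = (1.633×10⁸/(5.670×10⁻⁸))^(1/4) = 7.33×10³ K.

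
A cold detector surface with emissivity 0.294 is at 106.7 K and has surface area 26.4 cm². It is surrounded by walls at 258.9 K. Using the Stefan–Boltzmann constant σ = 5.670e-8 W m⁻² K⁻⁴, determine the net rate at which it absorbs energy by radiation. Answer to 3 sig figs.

Area A = 26.4 cm² = 2.64×10⁻³ m².
Net radiated power P_net = εσA(T⁴ − T₀⁴) = 0.294×5.670×10⁻⁸×2.64×10⁻³×(106.7⁴ − 258.9⁴).
T⁴ − T₀⁴ = 1.29616×10⁸ − 4.49291×10⁹ = -4.36329×10⁹ K⁴, so P_net = -0.192 W — negative, meaning a net gain of 0.192 W.

Net gain ≈ 0.192 W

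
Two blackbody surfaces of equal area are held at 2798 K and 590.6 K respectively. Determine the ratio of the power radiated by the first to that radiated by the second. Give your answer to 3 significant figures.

With equal areas, P₁/P₂ = (T₁/T₂)⁴ = (2798/590.6)⁴ = 504.

P₁/P₂ ≈ 504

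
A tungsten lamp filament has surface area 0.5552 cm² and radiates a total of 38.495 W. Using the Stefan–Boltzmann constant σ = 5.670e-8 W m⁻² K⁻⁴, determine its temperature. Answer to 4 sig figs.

T ≈ 1870 K

Area A = 0.5552 cm² = 5.552×10⁻⁵ m².
P = σAT⁴ ⇒ T = (P/(σA))^(1/4) = (38.495/(5.670×10⁻⁸×5.552×10⁻⁵))^(1/4) = 1870 K.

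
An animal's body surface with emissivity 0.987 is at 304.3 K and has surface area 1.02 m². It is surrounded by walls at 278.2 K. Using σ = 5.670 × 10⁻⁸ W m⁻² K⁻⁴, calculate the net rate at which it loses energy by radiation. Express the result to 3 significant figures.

Net loss ≈ 148 W

Area A = 1.02 m².
Net radiated power P_net = εσA(T⁴ − T₀⁴) = 0.987×5.670×10⁻⁸×1.02×(304.3⁴ − 278.2⁴).
T⁴ − T₀⁴ = 8.57448×10⁹ − 5.99002×10⁹ = 2.58446×10⁹ K⁴, so P_net = 148 W.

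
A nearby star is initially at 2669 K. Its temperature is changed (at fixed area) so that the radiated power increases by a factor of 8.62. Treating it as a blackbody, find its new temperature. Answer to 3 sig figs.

T₂ ≈ 4.57×10³ K

P ∝ T⁴, so T₂/T₁ = (P₂/P₁)^(1/4) = (8.62)^(1/4) = 1.71347.
T₂ = 2669 × 1.71347 = 4.57×10³ K.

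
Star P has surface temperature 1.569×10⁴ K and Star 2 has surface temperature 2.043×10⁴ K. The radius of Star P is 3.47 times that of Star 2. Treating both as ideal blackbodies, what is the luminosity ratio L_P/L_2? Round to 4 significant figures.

L_P/L_2 ≈ 4.189

L ∝ R²T⁴, so L_P/L_2 = (R_P/R_2)²(T_P/T_2)⁴ = (3.47)² × (1.569×10⁴/2.043×10⁴)⁴ = 12.0409 × 0.347871 = 4.189.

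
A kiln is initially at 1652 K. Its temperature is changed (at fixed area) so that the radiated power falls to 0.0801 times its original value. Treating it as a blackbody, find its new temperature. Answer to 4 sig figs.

T₂ ≈ 878.9 K

P ∝ T⁴, so T₂/T₁ = (P₂/P₁)^(1/4) = (0.0801)^(1/4) = 0.531996.
T₂ = 1652 × 0.531996 = 878.9 K.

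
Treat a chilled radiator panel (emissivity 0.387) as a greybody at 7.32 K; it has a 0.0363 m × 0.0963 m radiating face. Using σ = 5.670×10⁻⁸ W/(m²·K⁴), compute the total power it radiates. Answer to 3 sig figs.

Area A = 0.0363 × 0.0963 = 3.49569×10⁻³ m².
P = εσAT⁴ = 0.387 × 5.670×10⁻⁸ × 3.49569×10⁻³ × (7.32)⁴ = 2.20×10⁻⁷ W.

P ≈ 2.20×10⁻⁷ W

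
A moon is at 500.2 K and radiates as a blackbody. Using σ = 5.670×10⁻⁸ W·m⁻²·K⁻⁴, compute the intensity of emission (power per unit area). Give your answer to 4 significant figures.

Stefan–Boltzmann: I = σT⁴ = 5.670×10⁻⁸ × (500.2)⁴ = 3549 W/m².

I ≈ 3549 W/m²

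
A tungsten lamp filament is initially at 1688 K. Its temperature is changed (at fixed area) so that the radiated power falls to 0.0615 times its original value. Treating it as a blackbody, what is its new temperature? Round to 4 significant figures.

T₂ ≈ 840.6 K

P ∝ T⁴, so T₂/T₁ = (P₂/P₁)^(1/4) = (0.0615)^(1/4) = 0.497988.
T₂ = 1688 × 0.497988 = 840.6 K.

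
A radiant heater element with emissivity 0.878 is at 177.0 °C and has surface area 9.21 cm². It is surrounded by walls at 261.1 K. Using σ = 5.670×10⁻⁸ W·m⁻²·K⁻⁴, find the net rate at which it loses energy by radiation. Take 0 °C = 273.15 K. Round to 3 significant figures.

T = 177.0 °C + 273.15 = 450.15 K.
Area A = 9.21 cm² = 9.21×10⁻⁴ m².
Net radiated power P_net = εσA(T⁴ − T₀⁴) = 0.878×5.670×10⁻⁸×9.21×10⁻⁴×(450.15⁴ − 261.1⁴).
T⁴ − T₀⁴ = 4.10610×10¹⁰ − 4.64759×10⁹ = 3.64134×10¹⁰ K⁴, so P_net = 1.67 W.

Net loss ≈ 1.67 W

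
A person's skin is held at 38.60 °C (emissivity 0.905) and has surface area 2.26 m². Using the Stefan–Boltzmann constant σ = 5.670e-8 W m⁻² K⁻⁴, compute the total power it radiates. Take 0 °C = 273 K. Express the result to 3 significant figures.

T = 38.60 °C + 273 = 311.60 K.
Area A = 2.26 m².
P = εσAT⁴ = 0.905 × 5.670×10⁻⁸ × 2.26 × (311.60)⁴ = 1.09×10³ W.

P ≈ 1.09×10³ W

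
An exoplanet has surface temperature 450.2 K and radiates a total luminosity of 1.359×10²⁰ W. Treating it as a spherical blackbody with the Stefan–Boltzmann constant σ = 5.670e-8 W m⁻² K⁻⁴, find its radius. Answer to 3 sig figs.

R ≈ 6.81×10⁷ m

L = 4πR²σT⁴ ⇒ R = √(L/(4πσT⁴)).
σT⁴ = 2329.19 W/m², so R = √(1.359×10²⁰/(4π×2329.19)) = 6.81×10⁷ m.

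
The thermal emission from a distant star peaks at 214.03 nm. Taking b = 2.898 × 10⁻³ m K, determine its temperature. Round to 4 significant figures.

Wien's law gives T = b/λ_max = (2.898×10⁻³ m·K)/(2.1403×10⁻⁷ m) = 1.354×10⁴ K.

T ≈ 1.354×10⁴ K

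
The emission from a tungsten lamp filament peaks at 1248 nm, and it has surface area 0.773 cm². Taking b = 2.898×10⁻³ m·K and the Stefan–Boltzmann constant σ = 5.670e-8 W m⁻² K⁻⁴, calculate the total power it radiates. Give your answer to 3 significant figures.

P ≈ 127 W

Wien's law: T = b/λ_max = 2.898×10⁻³/1.248×10⁻⁶ = 2322.12 K.
Area A = 0.773 cm² = 7.73×10⁻⁵ m².
Then P = σAT⁴ = 5.670×10⁻⁸×7.73×10⁻⁵×(2322.12)⁴ = 127 W.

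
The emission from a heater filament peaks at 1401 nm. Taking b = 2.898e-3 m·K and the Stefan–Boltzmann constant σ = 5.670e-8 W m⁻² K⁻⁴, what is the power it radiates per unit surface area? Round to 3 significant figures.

I ≈ 1.04×10⁶ W/m²

Wien's law: T = b/λ_max = 2.898×10⁻³/1.401×10⁻⁶ = 2068.52 K.
Then I = σT⁴ = 5.670×10⁻⁸×(2068.52)⁴ = 1.04×10⁶ W/m².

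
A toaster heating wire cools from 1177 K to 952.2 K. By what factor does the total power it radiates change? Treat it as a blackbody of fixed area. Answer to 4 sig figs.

P ∝ T⁴, so P₂/P₁ = (T₂/T₁)⁴ = (952.2/1177)⁴ = (0.809006)⁴ = 0.4284.

P₂/P₁ ≈ 0.4284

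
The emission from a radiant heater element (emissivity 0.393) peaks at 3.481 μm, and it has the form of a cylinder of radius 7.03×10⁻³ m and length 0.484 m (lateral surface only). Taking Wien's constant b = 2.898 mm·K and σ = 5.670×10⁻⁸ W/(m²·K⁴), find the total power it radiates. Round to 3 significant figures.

P ≈ 229 W

Wien's law: T = b/λ_max = 2.898×10⁻³/3.481×10⁻⁶ = 832.519 K.
Lateral area A = 2πrL = 2π×7.03×10⁻³×0.484 = 0.0213787 m².
Then P = εσAT⁴ = 0.393×5.670×10⁻⁸×0.0213787×(832.519)⁴ = 229 W.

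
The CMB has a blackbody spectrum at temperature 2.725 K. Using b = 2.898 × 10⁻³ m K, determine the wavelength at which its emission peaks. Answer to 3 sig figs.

Wien's displacement law: λ_max = b/T = (2.898×10⁻³ m·K)/(2.725 K) = 1.063×10⁻³ m.
That is 1.06×10⁻³ m, in the microwave range.

λ_max ≈ 1.06×10⁻³ m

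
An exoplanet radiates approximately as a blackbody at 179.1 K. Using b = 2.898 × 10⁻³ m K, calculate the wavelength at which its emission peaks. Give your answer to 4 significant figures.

λ_max ≈ 16.18 μm

Wien's displacement law: λ_max = b/T = (2.898×10⁻³ m·K)/(179.1 K) = 1.6181×10⁻⁵ m.
That is 16.18 μm, in the infrared range.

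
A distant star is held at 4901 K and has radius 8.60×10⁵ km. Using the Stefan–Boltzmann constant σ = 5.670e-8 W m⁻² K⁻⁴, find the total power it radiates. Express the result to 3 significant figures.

P ≈ 3.04×10²⁶ W

Surface area A = 4πR² = 4π(8.60×10⁸ m)² = 9.29409×10¹⁸ m².
P = σAT⁴ = 5.670×10⁻⁸ × 9.29409×10¹⁸ × (4901)⁴ = 3.04×10²⁶ W.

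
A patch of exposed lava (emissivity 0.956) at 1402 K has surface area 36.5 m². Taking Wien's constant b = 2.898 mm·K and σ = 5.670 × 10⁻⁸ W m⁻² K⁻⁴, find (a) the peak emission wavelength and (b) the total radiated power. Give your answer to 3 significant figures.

λ_max ≈ 2.07×10³ nm; P ≈ 7.64×10⁶ W

(a) λ_max = b/T = 2.898×10⁻³/1402 = 2.067×10⁻⁶ m = 2.07×10³ nm.
Area A = 36.5 m².
(b) P = εσAT⁴ = 0.956×5.670×10⁻⁸×36.5×(1402)⁴ = 7.64×10⁶ W.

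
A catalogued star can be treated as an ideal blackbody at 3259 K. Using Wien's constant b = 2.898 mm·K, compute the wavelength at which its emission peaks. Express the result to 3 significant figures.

λ_max ≈ 889 nm

Wien's displacement law: λ_max = b/T = (2.898×10⁻³ m·K)/(3259 K) = 8.892×10⁻⁷ m.
That is 889 nm, in the infrared range.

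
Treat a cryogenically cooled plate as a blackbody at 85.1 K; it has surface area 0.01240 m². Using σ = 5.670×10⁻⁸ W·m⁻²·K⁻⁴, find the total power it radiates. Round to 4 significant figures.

Area A = 0.01240 m².
P = σAT⁴ = 5.670×10⁻⁸ × 0.01240 × (85.1)⁴ = 0.03687 W.

P ≈ 0.03687 W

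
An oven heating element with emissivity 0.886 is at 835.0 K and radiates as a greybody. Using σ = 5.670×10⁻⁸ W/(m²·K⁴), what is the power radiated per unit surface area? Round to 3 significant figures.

Stefan–Boltzmann: I = εσT⁴ = 0.886 × 5.670×10⁻⁸ × (835.0)⁴ = 2.44×10⁴ W/m².

I ≈ 2.44×10⁴ W/m²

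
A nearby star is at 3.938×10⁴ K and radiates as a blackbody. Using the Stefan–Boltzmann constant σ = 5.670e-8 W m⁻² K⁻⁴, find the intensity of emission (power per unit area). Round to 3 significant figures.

Stefan–Boltzmann: I = σT⁴ = 5.670×10⁻⁸ × (3.938×10⁴)⁴ = 1.36×10¹¹ W/m².

I ≈ 1.36×10¹¹ W/m²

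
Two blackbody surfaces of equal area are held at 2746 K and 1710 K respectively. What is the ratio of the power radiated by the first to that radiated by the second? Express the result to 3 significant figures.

P₁/P₂ ≈ 6.65

With equal areas, P₁/P₂ = (T₁/T₂)⁴ = (2746/1710)⁴ = 6.65.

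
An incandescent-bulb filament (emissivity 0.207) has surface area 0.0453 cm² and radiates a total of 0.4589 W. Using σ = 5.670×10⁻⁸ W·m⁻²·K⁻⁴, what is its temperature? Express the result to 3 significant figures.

T ≈ 1.71×10³ K

Area A = 0.0453 cm² = 4.53×10⁻⁶ m².
P = εσAT⁴ ⇒ T = (P/(εσA))^(1/4) = (0.4589/(0.207×5.670×10⁻⁸×4.53×10⁻⁶))^(1/4) = 1.71×10³ K.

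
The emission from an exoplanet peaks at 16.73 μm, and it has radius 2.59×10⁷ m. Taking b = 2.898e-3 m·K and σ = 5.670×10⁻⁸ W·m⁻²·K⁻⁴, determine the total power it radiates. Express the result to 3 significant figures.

Wien's law: T = b/λ_max = 2.898×10⁻³/1.673×10⁻⁵ = 173.222 K.
Surface area A = 4πR² = 4π(2.59×10⁷ m)² = 8.42965×10¹⁵ m².
Then P = σAT⁴ = 5.670×10⁻⁸×8.42965×10¹⁵×(173.222)⁴ = 4.30×10¹⁷ W.

P ≈ 4.30×10¹⁷ W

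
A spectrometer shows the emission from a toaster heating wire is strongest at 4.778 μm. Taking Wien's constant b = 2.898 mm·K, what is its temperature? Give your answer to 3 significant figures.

Wien's law gives T = b/λ_max = (2.898×10⁻³ m·K)/(4.778×10⁻⁶ m) = 607 K.

T ≈ 607 K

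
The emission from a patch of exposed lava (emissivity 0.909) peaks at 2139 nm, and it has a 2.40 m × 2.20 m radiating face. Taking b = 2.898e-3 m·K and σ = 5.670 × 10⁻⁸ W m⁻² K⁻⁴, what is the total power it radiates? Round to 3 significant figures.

Wien's law: T = b/λ_max = 2.898×10⁻³/2.139×10⁻⁶ = 1354.84 K.
Area A = 2.40 × 2.20 = 5.28 m².
Then P = εσAT⁴ = 0.909×5.670×10⁻⁸×5.28×(1354.84)⁴ = 9.17×10⁵ W.

P ≈ 9.17×10⁵ W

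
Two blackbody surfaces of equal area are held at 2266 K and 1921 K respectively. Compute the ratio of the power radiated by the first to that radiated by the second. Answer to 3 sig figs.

P₁/P₂ ≈ 1.94

With equal areas, P₁/P₂ = (T₁/T₂)⁴ = (2266/1921)⁴ = 1.94.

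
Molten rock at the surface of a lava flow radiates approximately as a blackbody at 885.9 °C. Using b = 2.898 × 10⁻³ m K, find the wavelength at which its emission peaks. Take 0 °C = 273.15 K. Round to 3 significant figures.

T = 885.9 °C + 273.15 = 1159.05 K.
Wien's displacement law: λ_max = b/T = (2.898×10⁻³ m·K)/(1159.05 K) = 2.500×10⁻⁶ m.
That is 2.50×10³ nm, in the infrared range.

λ_max ≈ 2.50×10³ nm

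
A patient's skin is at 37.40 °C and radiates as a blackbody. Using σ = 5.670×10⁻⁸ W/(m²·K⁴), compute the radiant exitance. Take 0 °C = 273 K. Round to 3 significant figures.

T = 37.40 °C + 273 = 310.40 K.
Stefan–Boltzmann: I = σT⁴ = 5.670×10⁻⁸ × (310.40)⁴ = 526 W/m².

I ≈ 526 W/m²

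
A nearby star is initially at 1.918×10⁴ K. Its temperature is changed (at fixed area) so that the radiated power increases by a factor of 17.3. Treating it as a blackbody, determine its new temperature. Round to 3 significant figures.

T₂ ≈ 3.91×10⁴ K

P ∝ T⁴, so T₂/T₁ = (P₂/P₁)^(1/4) = (17.3)^(1/4) = 2.03944.
T₂ = 1.918×10⁴ × 2.03944 = 3.91×10⁴ K.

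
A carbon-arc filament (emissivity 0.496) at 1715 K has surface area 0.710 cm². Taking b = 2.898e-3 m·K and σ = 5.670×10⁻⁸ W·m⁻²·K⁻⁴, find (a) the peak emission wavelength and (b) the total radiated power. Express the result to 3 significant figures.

λ_max ≈ 1.69×10³ nm; P ≈ 17.3 W

(a) λ_max = b/T = 2.898×10⁻³/1715 = 1.690×10⁻⁶ m = 1.69×10³ nm.
Area A = 0.710 cm² = 7.10×10⁻⁵ m².
(b) P = εσAT⁴ = 0.496×5.670×10⁻⁸×7.10×10⁻⁵×(1715)⁴ = 17.3 W.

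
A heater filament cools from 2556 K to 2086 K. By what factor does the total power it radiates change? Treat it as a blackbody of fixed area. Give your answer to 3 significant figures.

P₂/P₁ ≈ 0.444

P ∝ T⁴, so P₂/P₁ = (T₂/T₁)⁴ = (2086/2556)⁴ = (0.816119)⁴ = 0.444.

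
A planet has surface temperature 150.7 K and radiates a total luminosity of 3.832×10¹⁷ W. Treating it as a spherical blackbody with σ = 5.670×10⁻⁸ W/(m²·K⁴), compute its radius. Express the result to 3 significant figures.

R ≈ 3.23×10⁷ m

L = 4πR²σT⁴ ⇒ R = √(L/(4πσT⁴)).
σT⁴ = 29.2440 W/m², so R = √(3.832×10¹⁷/(4π×29.2440)) = 3.23×10⁷ m.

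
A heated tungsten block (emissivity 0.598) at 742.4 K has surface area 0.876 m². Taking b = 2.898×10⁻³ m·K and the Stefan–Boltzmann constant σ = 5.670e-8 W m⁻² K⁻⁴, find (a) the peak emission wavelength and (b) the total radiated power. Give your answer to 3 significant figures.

λ_max ≈ 3.90 μm; P ≈ 9.02×10³ W

(a) λ_max = b/T = 2.898×10⁻³/742.4 = 3.904×10⁻⁶ m = 3.90 μm.
Area A = 0.876 m².
(b) P = εσAT⁴ = 0.598×5.670×10⁻⁸×0.876×(742.4)⁴ = 9.02×10³ W.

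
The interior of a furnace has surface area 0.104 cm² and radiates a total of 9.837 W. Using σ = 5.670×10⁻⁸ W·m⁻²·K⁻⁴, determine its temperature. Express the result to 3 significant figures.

Area A = 0.104 cm² = 1.04×10⁻⁵ m².
P = σAT⁴ ⇒ T = (P/(σA))^(1/4) = (9.837/(5.670×10⁻⁸×1.04×10⁻⁵))^(1/4) = 2.02×10³ K.

T ≈ 2.02×10³ K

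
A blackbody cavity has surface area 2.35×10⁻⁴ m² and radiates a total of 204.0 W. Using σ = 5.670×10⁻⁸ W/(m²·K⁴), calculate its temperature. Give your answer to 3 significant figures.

Area A = 2.35×10⁻⁴ m².
P = σAT⁴ ⇒ T = (P/(σA))^(1/4) = (204.0/(5.670×10⁻⁸×2.35×10⁻⁴))^(1/4) = 1.98×10³ K.

T ≈ 1.98×10³ K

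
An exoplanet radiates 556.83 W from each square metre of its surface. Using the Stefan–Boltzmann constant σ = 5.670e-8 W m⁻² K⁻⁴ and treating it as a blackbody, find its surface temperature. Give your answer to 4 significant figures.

I = σT⁴, so T = (I/σ)^(1/4) = (556.83/(5.670×10⁻⁸))^(1/4) = 314.8 K.

T ≈ 314.8 K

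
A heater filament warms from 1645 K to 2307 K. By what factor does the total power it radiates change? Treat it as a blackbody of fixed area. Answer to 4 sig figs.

P₂/P₁ ≈ 3.868

P ∝ T⁴, so P₂/P₁ = (T₂/T₁)⁴ = (2307/1645)⁴ = (1.40243)⁴ = 3.868.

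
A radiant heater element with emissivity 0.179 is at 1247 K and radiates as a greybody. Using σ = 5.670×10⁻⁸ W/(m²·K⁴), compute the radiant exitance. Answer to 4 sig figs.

Stefan–Boltzmann: I = εσT⁴ = 0.179 × 5.670×10⁻⁸ × (1247)⁴ = 2.454×10⁴ W/m².

I ≈ 2.454×10⁴ W/m²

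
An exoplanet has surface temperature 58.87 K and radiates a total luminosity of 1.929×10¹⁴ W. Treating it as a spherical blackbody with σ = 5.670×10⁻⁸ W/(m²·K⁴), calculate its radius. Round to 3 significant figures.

R ≈ 4.75×10⁶ m

L = 4πR²σT⁴ ⇒ R = √(L/(4πσT⁴)).
σT⁴ = 0.681019 W/m², so R = √(1.929×10¹⁴/(4π×0.681019)) = 4.75×10⁶ m.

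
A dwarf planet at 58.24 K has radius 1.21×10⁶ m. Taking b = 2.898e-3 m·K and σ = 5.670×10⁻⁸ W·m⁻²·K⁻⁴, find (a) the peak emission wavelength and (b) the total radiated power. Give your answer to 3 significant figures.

λ_max ≈ 49.8 μm; P ≈ 1.20×10¹³ W

(a) λ_max = b/T = 2.898×10⁻³/58.24 = 4.976×10⁻⁵ m = 49.8 μm.
Surface area A = 4πR² = 4π(1.21×10⁶ m)² = 1.83984×10¹³ m².
(b) P = σAT⁴ = 5.670×10⁻⁸×1.83984×10¹³×(58.24)⁴ = 1.20×10¹³ W.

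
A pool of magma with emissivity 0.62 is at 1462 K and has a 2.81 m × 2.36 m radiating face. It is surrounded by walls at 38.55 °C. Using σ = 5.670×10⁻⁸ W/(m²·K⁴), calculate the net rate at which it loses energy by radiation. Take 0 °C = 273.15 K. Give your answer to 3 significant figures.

Net loss ≈ 1.06×10⁶ W

Surroundings: T = 38.55 °C + 273.15 = 311.70 K.
Area A = 2.81 × 2.36 = 6.6316 m².
Net radiated power P_net = εσA(T⁴ − T₀⁴) = 0.62×5.670×10⁻⁸×6.6316×(1462⁴ − 311.70⁴).
T⁴ − T₀⁴ = 4.56867×10¹² − 9.43946×10⁹ = 4.55923×10¹² K⁴, so P_net = 1.06×10⁶ W.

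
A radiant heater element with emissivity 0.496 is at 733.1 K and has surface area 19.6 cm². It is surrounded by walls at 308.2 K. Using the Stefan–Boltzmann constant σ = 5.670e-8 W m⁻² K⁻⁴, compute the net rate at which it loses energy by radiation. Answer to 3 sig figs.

Net loss ≈ 15.4 W

Area A = 19.6 cm² = 1.96×10⁻³ m².
Net radiated power P_net = εσA(T⁴ − T₀⁴) = 0.496×5.670×10⁻⁸×1.96×10⁻³×(733.1⁴ − 308.2⁴).
T⁴ − T₀⁴ = 2.88837×10¹¹ − 9.02258×10⁹ = 2.79814×10¹¹ K⁴, so P_net = 15.4 W.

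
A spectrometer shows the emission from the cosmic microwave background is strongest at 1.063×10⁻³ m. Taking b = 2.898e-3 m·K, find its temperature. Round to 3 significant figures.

T ≈ 2.73 K

Wien's law gives T = b/λ_max = (2.898×10⁻³ m·K)/(1.063×10⁻³ m) = 2.73 K.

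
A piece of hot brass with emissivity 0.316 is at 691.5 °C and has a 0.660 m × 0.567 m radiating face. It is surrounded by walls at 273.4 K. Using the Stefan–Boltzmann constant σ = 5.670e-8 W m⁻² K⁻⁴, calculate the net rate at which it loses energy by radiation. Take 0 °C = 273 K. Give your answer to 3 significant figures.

T = 691.5 °C + 273 = 964.5 K.
Area A = 0.660 × 0.567 = 0.37422 m².
Net radiated power P_net = εσA(T⁴ − T₀⁴) = 0.316×5.670×10⁻⁸×0.37422×(964.5⁴ − 273.4⁴).
T⁴ − T₀⁴ = 8.65384×10¹¹ − 5.58720×10⁹ = 8.59797×10¹¹ K⁴, so P_net = 5.76×10³ W.

Net loss ≈ 5.76×10³ W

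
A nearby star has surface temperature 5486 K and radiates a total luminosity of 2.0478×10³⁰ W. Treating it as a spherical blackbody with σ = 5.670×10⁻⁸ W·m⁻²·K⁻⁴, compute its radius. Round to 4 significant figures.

L = 4πR²σT⁴ ⇒ R = √(L/(4πσT⁴)).
σT⁴ = 5.13578×10⁷ W/m², so R = √(2.0478×10³⁰/(4π×5.13578×10⁷)) = 5.633×10¹⁰ m.

R ≈ 5.633×10¹⁰ m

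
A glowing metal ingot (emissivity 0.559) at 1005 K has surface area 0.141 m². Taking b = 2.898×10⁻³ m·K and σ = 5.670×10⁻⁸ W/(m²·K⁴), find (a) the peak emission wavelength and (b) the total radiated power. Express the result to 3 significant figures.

(a) λ_max = b/T = 2.898×10⁻³/1005 = 2.884×10⁻⁶ m = 2.88 μm.
Area A = 0.141 m².
(b) P = εσAT⁴ = 0.559×5.670×10⁻⁸×0.141×(1005)⁴ = 4.56×10³ W.

λ_max ≈ 2.88 μm; P ≈ 4.56×10³ W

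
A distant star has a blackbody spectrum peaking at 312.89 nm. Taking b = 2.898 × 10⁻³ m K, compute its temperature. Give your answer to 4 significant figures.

T ≈ 9262 K

Wien's law gives T = b/λ_max = (2.898×10⁻³ m·K)/(3.1289×10⁻⁷ m) = 9262 K.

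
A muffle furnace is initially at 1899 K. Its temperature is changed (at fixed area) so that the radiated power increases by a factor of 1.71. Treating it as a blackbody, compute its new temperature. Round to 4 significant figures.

T₂ ≈ 2172 K

P ∝ T⁴, so T₂/T₁ = (P₂/P₁)^(1/4) = (1.71)^(1/4) = 1.14353.
T₂ = 1899 × 1.14353 = 2172 K.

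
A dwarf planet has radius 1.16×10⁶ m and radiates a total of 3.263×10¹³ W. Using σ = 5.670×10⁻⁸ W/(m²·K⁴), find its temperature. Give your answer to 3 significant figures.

Surface area A = 4πR² = 4π(1.16×10⁶ m)² = 1.69093×10¹³ m².
P = σAT⁴ ⇒ T = (P/(σA))^(1/4) = (3.263×10¹³/(5.670×10⁻⁸×1.69093×10¹³))^(1/4) = 76.4 K.

T ≈ 76.4 K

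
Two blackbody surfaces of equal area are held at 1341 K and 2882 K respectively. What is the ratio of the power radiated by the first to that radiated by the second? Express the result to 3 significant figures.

With equal areas, P₁/P₂ = (T₁/T₂)⁴ = (1341/2882)⁴ = 0.0469.

P₁/P₂ ≈ 0.0469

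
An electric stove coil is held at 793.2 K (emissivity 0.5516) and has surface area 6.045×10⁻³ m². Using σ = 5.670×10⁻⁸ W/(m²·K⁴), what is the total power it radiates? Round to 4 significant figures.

P ≈ 74.84 W

Area A = 6.045×10⁻³ m².
P = εσAT⁴ = 0.5516 × 5.670×10⁻⁸ × 6.045×10⁻³ × (793.2)⁴ = 74.84 W.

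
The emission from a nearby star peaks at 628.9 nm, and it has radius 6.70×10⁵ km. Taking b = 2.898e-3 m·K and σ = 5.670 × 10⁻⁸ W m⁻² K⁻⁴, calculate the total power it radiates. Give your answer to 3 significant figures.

Wien's law: T = b/λ_max = 2.898×10⁻³/6.289×10⁻⁷ = 4608.05 K.
Surface area A = 4πR² = 4π(6.70×10⁸ m)² = 5.64104×10¹⁸ m².
Then P = σAT⁴ = 5.670×10⁻⁸×5.64104×10¹⁸×(4608.05)⁴ = 1.44×10²⁶ W.

P ≈ 1.44×10²⁶ W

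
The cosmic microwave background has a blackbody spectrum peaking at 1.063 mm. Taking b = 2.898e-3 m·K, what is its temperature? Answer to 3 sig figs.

T ≈ 2.73 K

Wien's law gives T = b/λ_max = (2.898×10⁻³ m·K)/(1.063×10⁻³ m) = 2.73 K.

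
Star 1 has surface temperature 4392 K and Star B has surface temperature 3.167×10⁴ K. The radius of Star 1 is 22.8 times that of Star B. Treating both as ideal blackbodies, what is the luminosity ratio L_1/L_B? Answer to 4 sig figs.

L ∝ R²T⁴, so L_1/L_B = (R_1/R_B)²(T_1/T_B)⁴ = (22.8)² × (4392/3.167×10⁴)⁴ = 519.84 × 3.69877×10⁻⁴ = 0.1923.

L_1/L_B ≈ 0.1923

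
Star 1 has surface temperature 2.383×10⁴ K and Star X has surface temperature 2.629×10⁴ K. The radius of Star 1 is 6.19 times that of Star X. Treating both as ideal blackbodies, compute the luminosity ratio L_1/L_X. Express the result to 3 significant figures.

L ∝ R²T⁴, so L_1/L_X = (R_1/R_X)²(T_1/T_X)⁴ = (6.19)² × (2.383×10⁴/2.629×10⁴)⁴ = 38.3161 × 0.675047 = 25.9.

L_1/L_X ≈ 25.9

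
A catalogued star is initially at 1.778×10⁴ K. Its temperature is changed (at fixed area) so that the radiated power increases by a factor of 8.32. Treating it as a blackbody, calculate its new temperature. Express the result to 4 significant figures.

P ∝ T⁴, so T₂/T₁ = (P₂/P₁)^(1/4) = (8.32)^(1/4) = 1.69836.
T₂ = 1.778×10⁴ × 1.69836 = 3.020×10⁴ K.

T₂ ≈ 3.020×10⁴ K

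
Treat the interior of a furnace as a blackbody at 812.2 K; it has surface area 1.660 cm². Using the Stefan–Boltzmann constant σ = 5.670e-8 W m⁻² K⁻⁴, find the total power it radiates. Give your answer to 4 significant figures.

P ≈ 4.096 W

Area A = 1.660 cm² = 1.660×10⁻⁴ m².
P = σAT⁴ = 5.670×10⁻⁸ × 1.660×10⁻⁴ × (812.2)⁴ = 4.096 W.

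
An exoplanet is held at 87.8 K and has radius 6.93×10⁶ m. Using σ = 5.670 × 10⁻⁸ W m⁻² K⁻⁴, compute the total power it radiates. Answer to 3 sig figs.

P ≈ 2.03×10¹⁵ W

Surface area A = 4πR² = 4π(6.93×10⁶ m)² = 6.03499×10¹⁴ m².
P = σAT⁴ = 5.670×10⁻⁸ × 6.03499×10¹⁴ × (87.8)⁴ = 2.03×10¹⁵ W.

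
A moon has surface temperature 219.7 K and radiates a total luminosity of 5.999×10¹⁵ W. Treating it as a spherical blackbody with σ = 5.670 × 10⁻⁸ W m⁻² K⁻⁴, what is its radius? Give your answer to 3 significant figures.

R ≈ 1.90×10⁶ m

L = 4πR²σT⁴ ⇒ R = √(L/(4πσT⁴)).
σT⁴ = 132.100 W/m², so R = √(5.999×10¹⁵/(4π×132.100)) = 1.90×10⁶ m.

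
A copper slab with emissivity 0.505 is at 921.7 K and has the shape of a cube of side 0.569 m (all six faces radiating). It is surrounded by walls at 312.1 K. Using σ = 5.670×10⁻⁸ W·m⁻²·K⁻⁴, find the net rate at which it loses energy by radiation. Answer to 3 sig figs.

Net loss ≈ 3.96×10⁴ W

Area A = 6s² = 6×(0.569 m)² = 1.94257 m².
Net radiated power P_net = εσA(T⁴ − T₀⁴) = 0.505×5.670×10⁻⁸×1.94257×(921.7⁴ − 312.1⁴).
T⁴ − T₀⁴ = 7.21703×10¹¹ − 9.48801×10⁹ = 7.12215×10¹¹ K⁴, so P_net = 3.96×10⁴ W.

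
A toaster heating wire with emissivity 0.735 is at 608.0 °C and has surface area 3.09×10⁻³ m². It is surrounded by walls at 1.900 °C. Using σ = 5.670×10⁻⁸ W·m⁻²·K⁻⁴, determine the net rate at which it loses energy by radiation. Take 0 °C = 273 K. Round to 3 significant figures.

Net loss ≈ 76.8 W

T = 608.0 °C + 273 = 881.0 K.
Surroundings: T = 1.900 °C + 273 = 274.900 K.
Area A = 3.09×10⁻³ m².
Net radiated power P_net = εσA(T⁴ − T₀⁴) = 0.735×5.670×10⁻⁸×3.09×10⁻³×(881.0⁴ − 274.900⁴).
T⁴ − T₀⁴ = 6.02426×10¹¹ − 5.71083×10⁹ = 5.96715×10¹¹ K⁴, so P_net = 76.8 W.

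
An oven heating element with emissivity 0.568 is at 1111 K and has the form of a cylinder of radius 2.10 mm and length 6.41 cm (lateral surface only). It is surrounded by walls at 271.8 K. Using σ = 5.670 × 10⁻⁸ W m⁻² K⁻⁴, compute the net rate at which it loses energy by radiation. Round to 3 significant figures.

Net loss ≈ 41.4 W

Lateral area A = 2πrL = 2π×2.10×10⁻³×0.0641 = 8.45780×10⁻⁴ m².
Net radiated power P_net = εσA(T⁴ − T₀⁴) = 0.568×5.670×10⁻⁸×8.45780×10⁻⁴×(1111⁴ − 271.8⁴).
T⁴ − T₀⁴ = 1.52355×10¹² − 5.45755×10⁹ = 1.51809×10¹² K⁴, so P_net = 41.4 W.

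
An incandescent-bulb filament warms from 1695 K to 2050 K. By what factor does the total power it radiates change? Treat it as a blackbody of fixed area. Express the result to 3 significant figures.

P₂/P₁ ≈ 2.14

P ∝ T⁴, so P₂/P₁ = (T₂/T₁)⁴ = (2050/1695)⁴ = (1.20944)⁴ = 2.14.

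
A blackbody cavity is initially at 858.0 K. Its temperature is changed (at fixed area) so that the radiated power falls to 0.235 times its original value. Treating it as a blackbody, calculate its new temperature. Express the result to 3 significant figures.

T₂ ≈ 597 K

P ∝ T⁴, so T₂/T₁ = (P₂/P₁)^(1/4) = (0.235)^(1/4) = 0.696253.
T₂ = 858.0 × 0.696253 = 597 K.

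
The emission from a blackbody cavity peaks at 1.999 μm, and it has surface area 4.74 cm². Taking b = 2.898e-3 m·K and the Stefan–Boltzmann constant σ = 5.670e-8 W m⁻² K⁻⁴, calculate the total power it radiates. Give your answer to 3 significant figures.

Wien's law: T = b/λ_max = 2.898×10⁻³/1.999×10⁻⁶ = 1449.72 K.
Area A = 4.74 cm² = 4.74×10⁻⁴ m².
Then P = σAT⁴ = 5.670×10⁻⁸×4.74×10⁻⁴×(1449.72)⁴ = 119 W.

P ≈ 119 W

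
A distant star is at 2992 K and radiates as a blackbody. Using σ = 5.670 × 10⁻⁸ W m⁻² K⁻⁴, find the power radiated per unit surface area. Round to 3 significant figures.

I ≈ 4.54×10⁶ W/m²

Stefan–Boltzmann: I = σT⁴ = 5.670×10⁻⁸ × (2992)⁴ = 4.54×10⁶ W/m².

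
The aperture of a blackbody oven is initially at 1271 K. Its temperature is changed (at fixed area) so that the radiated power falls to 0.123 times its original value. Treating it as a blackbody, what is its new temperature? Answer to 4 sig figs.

P ∝ T⁴, so T₂/T₁ = (P₂/P₁)^(1/4) = (0.123)^(1/4) = 0.592211.
T₂ = 1271 × 0.592211 = 752.7 K.

T₂ ≈ 752.7 K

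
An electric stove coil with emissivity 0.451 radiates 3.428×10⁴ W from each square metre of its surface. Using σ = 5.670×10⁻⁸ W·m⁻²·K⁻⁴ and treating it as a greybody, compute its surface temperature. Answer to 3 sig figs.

T ≈ 1.08×10³ K

I = εσT⁴, so T = (I/εσ)^(1/4) = (3.428×10⁴/(0.451×5.670×10⁻⁸))^(1/4) = 1.08×10³ K.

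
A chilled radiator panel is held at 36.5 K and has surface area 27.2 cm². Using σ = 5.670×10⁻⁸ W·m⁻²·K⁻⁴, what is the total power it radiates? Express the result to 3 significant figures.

P ≈ 2.74×10⁻⁴ W

Area A = 27.2 cm² = 2.72×10⁻³ m².
P = σAT⁴ = 5.670×10⁻⁸ × 2.72×10⁻³ × (36.5)⁴ = 2.74×10⁻⁴ W.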